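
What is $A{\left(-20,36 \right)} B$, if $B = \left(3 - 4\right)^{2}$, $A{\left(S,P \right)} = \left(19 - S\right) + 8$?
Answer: $47$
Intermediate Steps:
$A{\left(S,P \right)} = 27 - S$
$B = 1$ ($B = \left(-1\right)^{2} = 1$)
$A{\left(-20,36 \right)} B = \left(27 - -20\right) 1 = \left(27 + 20\right) 1 = 47 \cdot 1 = 47$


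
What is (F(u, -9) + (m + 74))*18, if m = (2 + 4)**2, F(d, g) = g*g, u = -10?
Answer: 3438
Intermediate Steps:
F(d, g) = g**2
m = 36 (m = 6**2 = 36)
(F(u, -9) + (m + 74))*18 = ((-9)**2 + (36 + 74))*18 = (81 + 110)*18 = 191*18 = 3438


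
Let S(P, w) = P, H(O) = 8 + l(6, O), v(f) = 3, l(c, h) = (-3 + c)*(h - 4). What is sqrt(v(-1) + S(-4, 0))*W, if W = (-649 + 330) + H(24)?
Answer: -251*I ≈ -251.0*I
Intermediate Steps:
l(c, h) = (-4 + h)*(-3 + c) (l(c, h) = (-3 + c)*(-4 + h) = (-4 + h)*(-3 + c))
H(O) = -4 + 3*O (H(O) = 8 + (12 - 4*6 - 3*O + 6*O) = 8 + (12 - 24 - 3*O + 6*O) = 8 + (-12 + 3*O) = -4 + 3*O)
W = -251 (W = (-649 + 330) + (-4 + 3*24) = -319 + (-4 + 72) = -319 + 68 = -251)
sqrt(v(-1) + S(-4, 0))*W = sqrt(3 - 4)*(-251) = sqrt(-1)*(-251) = I*(-251) = -251*I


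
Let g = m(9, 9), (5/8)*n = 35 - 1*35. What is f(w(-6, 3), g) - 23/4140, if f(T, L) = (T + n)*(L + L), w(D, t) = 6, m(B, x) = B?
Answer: 19439/180 ≈ 107.99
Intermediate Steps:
n = 0 (n = 8*(35 - 1*35)/5 = 8*(35 - 35)/5 = (8/5)*0 = 0)
g = 9
f(T, L) = 2*L*T (f(T, L) = (T + 0)*(L + L) = T*(2*L) = 2*L*T)
f(w(-6, 3), g) - 23/4140 = 2*9*6 - 23/4140 = 108 - 23*1/4140 = 108 - 1/180 = 19439/180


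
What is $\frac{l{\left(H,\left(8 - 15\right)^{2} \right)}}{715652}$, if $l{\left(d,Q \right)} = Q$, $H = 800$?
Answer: $\frac{7}{102236} \approx 6.8469 \cdot 10^{-5}$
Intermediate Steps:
$\frac{l{\left(H,\left(8 - 15\right)^{2} \right)}}{715652} = \frac{\left(8 - 15\right)^{2}}{715652} = \left(-7\right)^{2} \cdot \frac{1}{715652} = 49 \cdot \frac{1}{715652} = \frac{7}{102236}$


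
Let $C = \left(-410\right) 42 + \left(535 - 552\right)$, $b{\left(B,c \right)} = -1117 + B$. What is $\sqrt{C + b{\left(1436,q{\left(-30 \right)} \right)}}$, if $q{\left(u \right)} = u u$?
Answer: $i \sqrt{16918} \approx 130.07 i$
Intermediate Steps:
$q{\left(u \right)} = u^{2}$
$C = -17237$ ($C = -17220 - 17 = -17237$)
$\sqrt{C + b{\left(1436,q{\left(-30 \right)} \right)}} = \sqrt{-17237 + \left(-1117 + 1436\right)} = \sqrt{-17237 + 319} = \sqrt{-16918} = i \sqrt{16918}$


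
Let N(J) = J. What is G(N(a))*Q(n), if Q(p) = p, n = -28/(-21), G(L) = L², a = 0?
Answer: 0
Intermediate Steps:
n = 4/3 (n = -28*(-1/21) = 4/3 ≈ 1.3333)
G(N(a))*Q(n) = 0²*(4/3) = 0*(4/3) = 0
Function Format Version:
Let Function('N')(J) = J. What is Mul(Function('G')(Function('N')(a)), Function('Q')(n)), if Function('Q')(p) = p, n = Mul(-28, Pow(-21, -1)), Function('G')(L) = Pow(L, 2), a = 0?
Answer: 0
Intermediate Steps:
n = Rational(4, 3) (n = Mul(-28, Rational(-1, 21)) = Rational(4, 3) ≈ 1.3333)
Mul(Function('G')(Function('N')(a)), Function('Q')(n)) = Mul(Pow(0, 2), Rational(4, 3)) = Mul(0, Rational(4, 3)) = 0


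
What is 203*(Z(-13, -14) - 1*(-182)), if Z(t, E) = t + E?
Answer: 31465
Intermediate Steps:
Z(t, E) = E + t
203*(Z(-13, -14) - 1*(-182)) = 203*((-14 - 13) - 1*(-182)) = 203*(-27 + 182) = 203*155 = 31465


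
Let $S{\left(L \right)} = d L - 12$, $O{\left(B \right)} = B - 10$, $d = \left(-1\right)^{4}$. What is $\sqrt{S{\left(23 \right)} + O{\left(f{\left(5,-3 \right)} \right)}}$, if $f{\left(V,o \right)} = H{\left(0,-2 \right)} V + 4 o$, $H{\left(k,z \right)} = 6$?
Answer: $\sqrt{19} \approx 4.3589$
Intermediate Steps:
$d = 1$
$f{\left(V,o \right)} = 4 o + 6 V$ ($f{\left(V,o \right)} = 6 V + 4 o = 4 o + 6 V$)
$O{\left(B \right)} = -10 + B$
$S{\left(L \right)} = -12 + L$ ($S{\left(L \right)} = 1 L - 12 = L - 12 = -12 + L$)
$\sqrt{S{\left(23 \right)} + O{\left(f{\left(5,-3 \right)} \right)}} = \sqrt{\left(-12 + 23\right) + \left(-10 + \left(4 \left(-3\right) + 6 \cdot 5\right)\right)} = \sqrt{11 + \left(-10 + \left(-12 + 30\right)\right)} = \sqrt{11 + \left(-10 + 18\right)} = \sqrt{11 + 8} = \sqrt{19}$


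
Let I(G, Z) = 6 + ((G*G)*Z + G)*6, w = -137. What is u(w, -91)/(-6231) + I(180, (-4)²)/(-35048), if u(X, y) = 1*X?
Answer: -9691433845/109192044 ≈ -88.756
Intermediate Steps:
u(X, y) = X
I(G, Z) = 6 + 6*G + 6*Z*G² (I(G, Z) = 6 + (G²*Z + G)*6 = 6 + (Z*G² + G)*6 = 6 + (G + Z*G²)*6 = 6 + (6*G + 6*Z*G²) = 6 + 6*G + 6*Z*G²)
u(w, -91)/(-6231) + I(180, (-4)²)/(-35048) = -137/(-6231) + (6 + 6*180 + 6*(-4)²*180²)/(-35048) = -137*(-1/6231) + (6 + 1080 + 6*16*32400)*(-1/35048) = 137/6231 + (6 + 1080 + 3110400)*(-1/35048) = 137/6231 + 3111486*(-1/35048) = 137/6231 - 1555743/17524 = -9691433845/109192044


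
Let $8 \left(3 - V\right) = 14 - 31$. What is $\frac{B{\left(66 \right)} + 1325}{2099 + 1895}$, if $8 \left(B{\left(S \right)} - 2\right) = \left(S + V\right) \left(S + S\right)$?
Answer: $\frac{40009}{63904} \approx 0.62608$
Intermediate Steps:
$V = \frac{41}{8}$ ($V = 3 - \frac{14 - 31}{8} = 3 - - \frac{17}{8} = 3 + \frac{17}{8} = \frac{41}{8} \approx 5.125$)
$B{\left(S \right)} = 2 + \frac{S \left(\frac{41}{8} + S\right)}{4}$ ($B{\left(S \right)} = 2 + \frac{\left(S + \frac{41}{8}\right) \left(S + S\right)}{8} = 2 + \frac{\left(\frac{41}{8} + S\right) 2 S}{8} = 2 + \frac{2 S \left(\frac{41}{8} + S\right)}{8} = 2 + \frac{S \left(\frac{41}{8} + S\right)}{4}$)
$\frac{B{\left(66 \right)} + 1325}{2099 + 1895} = \frac{\left(2 + \frac{66^{2}}{4} + \frac{41}{32} \cdot 66\right) + 1325}{2099 + 1895} = \frac{\left(2 + \frac{1}{4} \cdot 4356 + \frac{1353}{16}\right) + 1325}{3994} = \left(\left(2 + 1089 + \frac{1353}{16}\right) + 1325\right) \frac{1}{3994} = \left(\frac{18809}{16} + 1325\right) \frac{1}{3994} = \frac{40009}{16} \cdot \frac{1}{3994} = \frac{40009}{63904}$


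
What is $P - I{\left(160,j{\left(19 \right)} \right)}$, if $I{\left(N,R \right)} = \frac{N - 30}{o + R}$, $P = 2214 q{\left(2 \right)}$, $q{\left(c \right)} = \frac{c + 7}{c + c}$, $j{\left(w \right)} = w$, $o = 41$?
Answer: $\frac{14938}{3} \approx 4979.3$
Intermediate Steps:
$q{\left(c \right)} = \frac{7 + c}{2 c}$
$P = \frac{9963}{2}$ ($P = 2214 \frac{7 + 2}{2 \cdot 2} = 2214 \cdot \frac{1}{2} \cdot \frac{1}{2} \cdot 9 = 2214 \cdot \frac{9}{4} = \frac{9963}{2} \approx 4981.5$)
$I{\left(N,R \right)} = \frac{-30 + N}{41 + R}$ ($I{\left(N,R \right)} = \frac{N - 30}{41 + R} = \frac{-30 + N}{41 + R}$)
$P - I{\left(160,j{\left(19 \right)} \right)} = \frac{9963}{2} - \frac{-30 + 160}{41 + 19} = \frac{9963}{2} - \frac{1}{60} \cdot 130 = \frac{9963}{2} - \frac{13}{6} = \frac{14938}{3}$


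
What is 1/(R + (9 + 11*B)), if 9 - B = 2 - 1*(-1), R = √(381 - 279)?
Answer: 25/1841 - √102/5523 ≈ 0.011751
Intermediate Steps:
R = √102 ≈ 10.100
B = 6 (B = 9 - (2 - 1*(-1)) = 9 - (2 + 1) = 9 - 1*3 = 9 - 3 = 6)
1/(R + (9 + 11*B)) = 1/(√102 + (9 + 11*6)) = 1/(√102 + (9 + 66)) = 1/(√102 + 75) = 1/(75 + √102)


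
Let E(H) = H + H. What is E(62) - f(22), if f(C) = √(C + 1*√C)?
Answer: 124 - √(22 + √22) ≈ 118.83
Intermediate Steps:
E(H) = 2*H
f(C) = √(C + √C)
E(62) - f(22) = 2*62 - √(22 + √22) = 124 - √(22 + √22)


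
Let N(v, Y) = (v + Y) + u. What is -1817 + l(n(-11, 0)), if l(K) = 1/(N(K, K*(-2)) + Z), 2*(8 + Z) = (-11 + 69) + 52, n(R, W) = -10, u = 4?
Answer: -110836/61 ≈ -1817.0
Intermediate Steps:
N(v, Y) = 4 + Y + v (N(v, Y) = (v + Y) + 4 = (Y + v) + 4 = 4 + Y + v)
Z = 47 (Z = -8 + ((-11 + 69) + 52)/2 = -8 + (58 + 52)/2 = -8 + (½)*110 = -8 + 55 = 47)
l(K) = 1/(51 - K) (l(K) = 1/((4 + K*(-2) + K) + 47) = 1/((4 - 2*K + K) + 47) = 1/((4 - K) + 47) = 1/(51 - K))
-1817 + l(n(-11, 0)) = -1817 + 1/(51 - 1*(-10)) = -1817 + 1/(51 + 10) = -1817 + 1/61 = -110836/61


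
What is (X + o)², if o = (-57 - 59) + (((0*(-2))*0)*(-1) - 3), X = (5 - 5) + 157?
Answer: 1444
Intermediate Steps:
X = 157 (X = 0 + 157 = 157)
o = -119 (o = -116 + ((0*0)*(-1) - 3) = -116 + (0*(-1) - 3) = -116 + (0 - 3) = -116 - 3 = -119)
(X + o)² = (157 - 119)² = 38² = 1444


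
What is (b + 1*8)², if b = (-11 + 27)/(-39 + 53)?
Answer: 4096/49 ≈ 83.592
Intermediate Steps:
b = 8/7 (b = 16/14 = 16*(1/14) = 8/7 ≈ 1.1429)
(b + 1*8)² = (8/7 + 1*8)² = (8/7 + 8)² = (64/7)² = 4096/49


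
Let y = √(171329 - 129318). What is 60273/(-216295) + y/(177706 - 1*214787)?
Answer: -333/1195 - √42011/37081 ≈ -0.28419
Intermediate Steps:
y = √42011 ≈ 204.97
60273/(-216295) + y/(177706 - 1*214787) = 60273/(-216295) + √42011/(177706 - 1*214787) = 60273*(-1/216295) + √42011/(177706 - 214787) = -333/1195 + √42011/(-37081) = -333/1195 + √42011*(-1/37081) = -333/1195 - √42011/37081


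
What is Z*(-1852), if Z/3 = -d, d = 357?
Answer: 1983492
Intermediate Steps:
Z = -1071 (Z = 3*(-1*357) = 3*(-357) = -1071)
Z*(-1852) = -1071*(-1852) = 1983492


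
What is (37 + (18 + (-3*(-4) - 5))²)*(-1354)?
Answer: -896348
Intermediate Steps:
(37 + (18 + (-3*(-4) - 5))²)*(-1354) = (37 + (18 + (12 - 5))²)*(-1354) = (37 + (18 + 7)²)*(-1354) = (37 + 25²)*(-1354) = (37 + 625)*(-1354) = 662*(-1354) = -896348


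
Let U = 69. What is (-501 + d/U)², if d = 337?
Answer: 1171829824/4761 ≈ 2.4613e+5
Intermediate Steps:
(-501 + d/U)² = (-501 + 337/69)² = (-34232/69)² = 1171829824/4761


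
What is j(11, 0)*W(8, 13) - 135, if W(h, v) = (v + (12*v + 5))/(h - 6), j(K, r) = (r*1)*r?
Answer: -135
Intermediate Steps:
j(K, r) = r² (j(K, r) = r*r = r²)
W(h, v) = (5 + 13*v)/(-6 + h) (W(h, v) = (v + (5 + 12*v))/(-6 + h) = (5 + 13*v)/(-6 + h))
j(11, 0)*W(8, 13) - 135 = 0²*((5 + 13*13)/(-6 + 8)) - 135 = 0*((5 + 169)/2) - 135 = 0*((½)*174) - 135 = 0*87 - 135 = 0 - 135 = -135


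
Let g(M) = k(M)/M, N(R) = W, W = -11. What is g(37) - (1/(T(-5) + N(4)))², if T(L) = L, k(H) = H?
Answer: 255/256 ≈ 0.99609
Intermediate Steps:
N(R) = -11
g(M) = 1 (g(M) = M/M = 1)
g(37) - (1/(T(-5) + N(4)))² = 1 - (1/(-5 - 11))² = 1 - (1/(-16))² = 1 - (-1/16)² = 1 - 1*1/256 = 1 - 1/256 = 255/256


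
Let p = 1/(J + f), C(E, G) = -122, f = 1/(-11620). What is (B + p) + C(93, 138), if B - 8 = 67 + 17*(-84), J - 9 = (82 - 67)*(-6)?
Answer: -1388312595/941221 ≈ -1475.0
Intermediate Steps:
J = -81 (J = 9 + (82 - 67)*(-6) = 9 + 15*(-6) = 9 - 90 = -81)
f = -1/11620 ≈ -8.6059e-5
B = -1353 (B = 8 + (67 + 17*(-84)) = 8 + (67 - 1428) = 8 - 1361 = -1353)
p = -11620/941221 (p = 1/(-81 - 1/11620) = 1/(-941221/11620) = -11620/941221 ≈ -0.012346)
(B + p) + C(93, 138) = (-1353 - 11620/941221) - 122 = -1273483633/941221 - 122 = -1388312595/941221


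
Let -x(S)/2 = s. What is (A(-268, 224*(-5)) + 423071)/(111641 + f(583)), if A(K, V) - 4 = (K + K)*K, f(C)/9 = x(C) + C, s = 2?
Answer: 566723/116852 ≈ 4.8499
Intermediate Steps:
x(S) = -4 (x(S) = -2*2 = -4)
f(C) = -36 + 9*C (f(C) = 9*(-4 + C) = -36 + 9*C)
A(K, V) = 4 + 2*K**2 (A(K, V) = 4 + (K + K)*K = 4 + (2*K)*K = 4 + 2*K**2)
(A(-268, 224*(-5)) + 423071)/(111641 + f(583)) = ((4 + 2*(-268)**2) + 423071)/(111641 + (-36 + 9*583)) = ((4 + 2*71824) + 423071)/(111641 + (-36 + 5247)) = ((4 + 143648) + 423071)/(111641 + 5211) = (143652 + 423071)/116852 = 566723*(1/116852) = 566723/116852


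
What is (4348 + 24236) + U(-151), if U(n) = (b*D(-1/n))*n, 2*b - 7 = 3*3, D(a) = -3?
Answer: 32208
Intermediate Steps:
b = 8 (b = 7/2 + (3*3)/2 = 7/2 + (1/2)*9 = 7/2 + 9/2 = 8)
U(n) = -24*n (U(n) = (8*(-3))*n = -24*n)
(4348 + 24236) + U(-151) = (4348 + 24236) - 24*(-151) = 28584 + 3624 = 32208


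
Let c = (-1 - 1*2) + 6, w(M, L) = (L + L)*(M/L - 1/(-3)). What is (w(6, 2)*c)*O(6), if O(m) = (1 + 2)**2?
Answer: 360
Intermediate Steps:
w(M, L) = 2*L*(1/3 + M/L) (w(M, L) = (2*L)*(M/L - 1*(-1/3)) = (2*L)*(M/L + 1/3) = (2*L)*(1/3 + M/L) = 2*L*(1/3 + M/L))
O(m) = 9 (O(m) = 3**2 = 9)
c = 3 (c = (-1 - 2) + 6 = -3 + 6 = 3)
(w(6, 2)*c)*O(6) = ((2*6 + (2/3)*2)*3)*9 = ((12 + 4/3)*3)*9 = ((40/3)*3)*9 = 40*9 = 360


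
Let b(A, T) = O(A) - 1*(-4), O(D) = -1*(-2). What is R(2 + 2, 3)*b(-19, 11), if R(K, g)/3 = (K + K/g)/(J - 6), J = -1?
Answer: -96/7 ≈ -13.714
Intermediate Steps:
O(D) = 2
b(A, T) = 6 (b(A, T) = 2 - 1*(-4) = 2 + 4 = 6)
R(K, g) = -3*K/7 - 3*K/(7*g) (R(K, g) = 3*((K + K/g)/(-1 - 6)) = 3*((K + K/g)/(-7)) = 3*((K + K/g)*(-⅐)) = 3*(-K/7 - K/(7*g)) = -3*K/7 - 3*K/(7*g))
R(2 + 2, 3)*b(-19, 11) = -3/7*(2 + 2)*(1 + 3)/3*6 = -3/7*4*⅓*4*6 = -16/7*6 = -96/7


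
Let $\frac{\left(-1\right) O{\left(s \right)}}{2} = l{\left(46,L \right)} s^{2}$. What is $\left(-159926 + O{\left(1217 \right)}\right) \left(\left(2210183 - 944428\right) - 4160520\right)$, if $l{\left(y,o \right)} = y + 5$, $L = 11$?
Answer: $437778217294060$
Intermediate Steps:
$l{\left(y,o \right)} = 5 + y$
$O{\left(s \right)} = - 102 s^{2}$ ($O{\left(s \right)} = - 2 \left(5 + 46\right) s^{2} = - 2 \cdot 51 s^{2} = - 102 s^{2}$)
$\left(-159926 + O{\left(1217 \right)}\right) \left(\left(2210183 - 944428\right) - 4160520\right) = \left(-159926 - 102 \cdot 1217^{2}\right) \left(\left(2210183 - 944428\right) - 4160520\right) = \left(-159926 - 151071078\right) \left(1265755 - 4160520\right) = \left(-159926 - 151071078\right) \left(-2894765\right) = \left(-151231004\right) \left(-2894765\right) = 437778217294060$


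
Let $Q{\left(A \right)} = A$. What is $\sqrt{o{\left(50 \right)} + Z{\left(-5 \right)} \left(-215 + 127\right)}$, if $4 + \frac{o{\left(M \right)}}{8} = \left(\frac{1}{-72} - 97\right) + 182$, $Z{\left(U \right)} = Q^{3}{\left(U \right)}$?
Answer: $\frac{\sqrt{104831}}{3} \approx 107.93$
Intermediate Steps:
$Z{\left(U \right)} = U^{3}$
$o{\left(M \right)} = \frac{5831}{9}$ ($o{\left(M \right)} = -32 + 8 \left(\left(\frac{1}{-72} - 97\right) + 182\right) = -32 + 8 \left(\left(- \frac{1}{72} - 97\right) + 182\right) = -32 + 8 \left(- \frac{6985}{72} + 182\right) = -32 + 8 \cdot \frac{6119}{72} = -32 + \frac{6119}{9} = \frac{5831}{9}$)
$\sqrt{o{\left(50 \right)} + Z{\left(-5 \right)} \left(-215 + 127\right)} = \sqrt{\frac{5831}{9} + \left(-5\right)^{3} \left(-215 + 127\right)} = \sqrt{\frac{5831}{9} - -11000} = \sqrt{\frac{5831}{9} + 11000} = \sqrt{\frac{104831}{9}} = \frac{\sqrt{104831}}{3}$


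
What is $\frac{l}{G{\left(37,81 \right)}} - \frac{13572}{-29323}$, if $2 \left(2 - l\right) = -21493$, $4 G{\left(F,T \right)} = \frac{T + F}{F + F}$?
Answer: $\frac{790630238}{29323} \approx 26963.0$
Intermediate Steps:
$G{\left(F,T \right)} = \frac{F + T}{8 F}$ ($G{\left(F,T \right)} = \frac{\left(T + F\right) \frac{1}{F + F}}{4} = \frac{\left(F + T\right) \frac{1}{2 F}}{4} = \frac{\frac{1}{2} \frac{1}{F} \left(F + T\right)}{4} = \frac{F + T}{8 F}$)
$l = \frac{21497}{2}$ ($l = 2 - - \frac{21493}{2} = 2 + \frac{21493}{2} = \frac{21497}{2} \approx 10749.0$)
$\frac{l}{G{\left(37,81 \right)}} - \frac{13572}{-29323} = \frac{21497}{2 \frac{37 + 81}{8 \cdot 37}} - \frac{13572}{-29323} = \frac{21497}{2 \cdot \frac{1}{8} \cdot \frac{1}{37} \cdot 118} - - \frac{13572}{29323} = \frac{21497}{2 \cdot \frac{59}{148}} + \frac{13572}{29323} = \frac{21497}{2} \cdot \frac{148}{59} + \frac{13572}{29323} = \frac{1590778}{59} + \frac{13572}{29323} = \frac{790630238}{29323}$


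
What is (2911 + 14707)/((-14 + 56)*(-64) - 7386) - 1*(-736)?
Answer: 160801/219 ≈ 734.25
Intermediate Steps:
(2911 + 14707)/((-14 + 56)*(-64) - 7386) - 1*(-736) = 17618/(42*(-64) - 7386) + 736 = 17618/(-2688 - 7386) + 736 = 17618/(-10074) + 736 = 17618*(-1/10074) + 736 = -383/219 + 736 = 160801/219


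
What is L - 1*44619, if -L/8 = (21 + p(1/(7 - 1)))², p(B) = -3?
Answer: -47211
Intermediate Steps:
L = -2592 (L = -8*(21 - 3)² = -8*18² = -8*324 = -2592)
L - 1*44619 = -2592 - 1*44619 = -2592 - 44619 = -47211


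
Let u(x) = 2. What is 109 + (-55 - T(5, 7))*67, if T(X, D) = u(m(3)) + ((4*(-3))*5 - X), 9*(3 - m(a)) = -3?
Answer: 645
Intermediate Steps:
m(a) = 10/3 (m(a) = 3 - 1/9*(-3) = 3 + 1/3 = 10/3)
T(X, D) = -58 - X (T(X, D) = 2 + ((4*(-3))*5 - X) = 2 + (-12*5 - X) = 2 + (-60 - X) = -58 - X)
109 + (-55 - T(5, 7))*67 = 109 + (-55 - (-58 - 1*5))*67 = 109 + (-55 - (-58 - 5))*67 = 109 + (-55 - 1*(-63))*67 = 109 + (-55 + 63)*67 = 109 + 8*67 = 109 + 536 = 645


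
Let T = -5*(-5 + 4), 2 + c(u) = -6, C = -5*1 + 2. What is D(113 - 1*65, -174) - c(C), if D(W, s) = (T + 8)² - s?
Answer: 351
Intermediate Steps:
C = -3 (C = -5 + 2 = -3)
c(u) = -8 (c(u) = -2 - 6 = -8)
T = 5 (T = -5*(-1) = 5)
D(W, s) = 169 - s (D(W, s) = (5 + 8)² - s = 13² - s = 169 - s)
D(113 - 1*65, -174) - c(C) = (169 - 1*(-174)) - 1*(-8) = (169 + 174) + 8 = 343 + 8 = 351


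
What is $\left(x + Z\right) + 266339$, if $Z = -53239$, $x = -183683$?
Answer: $29417$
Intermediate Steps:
$\left(x + Z\right) + 266339 = \left(-183683 - 53239\right) + 266339 = -236922 + 266339 = 29417$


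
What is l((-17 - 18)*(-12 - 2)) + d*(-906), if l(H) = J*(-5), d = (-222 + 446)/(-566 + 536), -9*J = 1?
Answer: 304441/45 ≈ 6765.4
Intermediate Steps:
J = -1/9 (J = -1/9*1 = -1/9 ≈ -0.11111)
d = -112/15 (d = 224/(-30) = 224*(-1/30) = -112/15 ≈ -7.4667)
l(H) = 5/9 (l(H) = -1/9*(-5) = 5/9)
l((-17 - 18)*(-12 - 2)) + d*(-906) = 5/9 - 112/15*(-906) = 5/9 + 33824/5 = 304441/45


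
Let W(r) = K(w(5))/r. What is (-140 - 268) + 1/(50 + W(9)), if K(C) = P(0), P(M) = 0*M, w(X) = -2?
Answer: -20399/50 ≈ -407.98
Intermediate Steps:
P(M) = 0
K(C) = 0
W(r) = 0 (W(r) = 0/r = 0)
(-140 - 268) + 1/(50 + W(9)) = (-140 - 268) + 1/(50 + 0) = -408 + 1/50 = -20399/50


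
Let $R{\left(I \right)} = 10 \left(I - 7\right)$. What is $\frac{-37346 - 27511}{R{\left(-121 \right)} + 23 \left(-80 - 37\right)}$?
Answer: $\frac{64857}{3971} \approx 16.333$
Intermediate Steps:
$R{\left(I \right)} = -70 + 10 I$ ($R{\left(I \right)} = 10 \left(-7 + I\right) = -70 + 10 I$)
$\frac{-37346 - 27511}{R{\left(-121 \right)} + 23 \left(-80 - 37\right)} = \frac{-37346 - 27511}{\left(-70 + 10 \left(-121\right)\right) + 23 \left(-80 - 37\right)} = - \frac{64857}{\left(-70 - 1210\right) + 23 \left(-117\right)} = - \frac{64857}{-1280 - 2691} = - \frac{64857}{-3971} = \left(-64857\right) \left(- \frac{1}{3971}\right) = \frac{64857}{3971}$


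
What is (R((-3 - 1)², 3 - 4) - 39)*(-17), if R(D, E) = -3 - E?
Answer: 697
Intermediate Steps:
(R((-3 - 1)², 3 - 4) - 39)*(-17) = ((-3 - (3 - 4)) - 39)*(-17) = ((-3 - 1*(-1)) - 39)*(-17) = ((-3 + 1) - 39)*(-17) = (-2 - 39)*(-17) = -41*(-17) = 697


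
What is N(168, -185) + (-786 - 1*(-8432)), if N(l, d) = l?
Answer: 7814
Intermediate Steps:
N(168, -185) + (-786 - 1*(-8432)) = 168 + (-786 - 1*(-8432)) = 168 + (-786 + 8432) = 168 + 7646 = 7814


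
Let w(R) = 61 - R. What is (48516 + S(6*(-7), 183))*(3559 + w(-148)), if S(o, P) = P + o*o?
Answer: 190144584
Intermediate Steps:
S(o, P) = P + o**2
(48516 + S(6*(-7), 183))*(3559 + w(-148)) = (48516 + (183 + (6*(-7))**2))*(3559 + (61 - 1*(-148))) = (48516 + (183 + (-42)**2))*(3559 + (61 + 148)) = (48516 + (183 + 1764))*(3559 + 209) = (48516 + 1947)*3768 = 50463*3768 = 190144584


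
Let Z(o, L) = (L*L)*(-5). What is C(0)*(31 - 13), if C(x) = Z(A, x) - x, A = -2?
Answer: 0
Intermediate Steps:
Z(o, L) = -5*L² (Z(o, L) = L²*(-5) = -5*L²)
C(x) = -x - 5*x² (C(x) = -5*x² - x = -x - 5*x²)
C(0)*(31 - 13) = (0*(-1 - 5*0))*(31 - 13) = (0*(-1 + 0))*18 = (0*(-1))*18 = 0*18 = 0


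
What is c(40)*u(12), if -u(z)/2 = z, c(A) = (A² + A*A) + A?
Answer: -77760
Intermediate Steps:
c(A) = A + 2*A² (c(A) = (A² + A²) + A = 2*A² + A = A + 2*A²)
u(z) = -2*z
c(40)*u(12) = (40*(1 + 2*40))*(-2*12) = (40*(1 + 80))*(-24) = (40*81)*(-24) = 3240*(-24) = -77760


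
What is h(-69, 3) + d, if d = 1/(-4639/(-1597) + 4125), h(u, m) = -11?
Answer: -72513307/6592264 ≈ -11.000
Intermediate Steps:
d = 1597/6592264 (d = 1/(-4639*(-1/1597) + 4125) = 1/(4639/1597 + 4125) = 1/(6592264/1597) = 1597/6592264 ≈ 0.00024225)
h(-69, 3) + d = -11 + 1597/6592264 = -72513307/6592264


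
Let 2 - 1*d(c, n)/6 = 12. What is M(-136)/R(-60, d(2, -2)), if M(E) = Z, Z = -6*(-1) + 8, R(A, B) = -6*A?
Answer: 7/180 ≈ 0.038889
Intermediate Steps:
d(c, n) = -60 (d(c, n) = 12 - 6*12 = 12 - 72 = -60)
Z = 14 (Z = 6 + 8 = 14)
M(E) = 14
M(-136)/R(-60, d(2, -2)) = 14/((-6*(-60))) = 14/360 = 14*(1/360) = 7/180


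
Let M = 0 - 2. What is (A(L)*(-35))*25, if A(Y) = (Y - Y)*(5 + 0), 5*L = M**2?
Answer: 0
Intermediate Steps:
M = -2
L = 4/5 (L = (1/5)*(-2)**2 = (1/5)*4 = 4/5 ≈ 0.80000)
A(Y) = 0 (A(Y) = 0*5 = 0)
(A(L)*(-35))*25 = (0*(-35))*25 = 0*25 = 0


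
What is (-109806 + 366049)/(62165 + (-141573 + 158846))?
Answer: 256243/79438 ≈ 3.2257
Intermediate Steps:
(-109806 + 366049)/(62165 + (-141573 + 158846)) = 256243/(62165 + 17273) = 256243/79438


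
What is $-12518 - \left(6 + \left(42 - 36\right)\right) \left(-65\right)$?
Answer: $-11738$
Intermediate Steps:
$-12518 - \left(6 + \left(42 - 36\right)\right) \left(-65\right) = -12518 - \left(6 + 6\right) \left(-65\right) = -12518 - 12 \left(-65\right) = -12518 - -780 = -12518 + 780 = -11738$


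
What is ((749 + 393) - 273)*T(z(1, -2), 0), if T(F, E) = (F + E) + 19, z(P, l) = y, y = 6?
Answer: 21725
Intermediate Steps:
z(P, l) = 6
T(F, E) = 19 + E + F (T(F, E) = (E + F) + 19 = 19 + E + F)
((749 + 393) - 273)*T(z(1, -2), 0) = ((749 + 393) - 273)*(19 + 0 + 6) = (1142 - 273)*25 = 869*25 = 21725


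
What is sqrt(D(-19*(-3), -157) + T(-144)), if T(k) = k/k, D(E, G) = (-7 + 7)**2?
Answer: 1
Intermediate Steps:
D(E, G) = 0 (D(E, G) = 0**2 = 0)
T(k) = 1
sqrt(D(-19*(-3), -157) + T(-144)) = sqrt(0 + 1) = sqrt(1) = 1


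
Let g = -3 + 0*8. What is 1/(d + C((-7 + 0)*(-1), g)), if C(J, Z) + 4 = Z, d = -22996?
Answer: -1/23003 ≈ -4.3473e-5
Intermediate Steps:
g = -3 (g = -3 + 0 = -3)
C(J, Z) = -4 + Z
1/(d + C((-7 + 0)*(-1), g)) = 1/(-22996 + (-4 - 3)) = 1/(-22996 - 7) = 1/(-23003) = -1/23003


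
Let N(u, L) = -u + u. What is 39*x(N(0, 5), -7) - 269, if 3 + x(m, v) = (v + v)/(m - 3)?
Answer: -204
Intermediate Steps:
N(u, L) = 0
x(m, v) = -3 + 2*v/(-3 + m) (x(m, v) = -3 + (v + v)/(m - 3) = -3 + (2*v)/(-3 + m) = -3 + 2*v/(-3 + m))
39*x(N(0, 5), -7) - 269 = 39*((9 - 3*0 + 2*(-7))/(-3 + 0)) - 269 = 39*((9 + 0 - 14)/(-3)) - 269 = 39*(-⅓*(-5)) - 269 = 39*(5/3) - 269 = 65 - 269 = -204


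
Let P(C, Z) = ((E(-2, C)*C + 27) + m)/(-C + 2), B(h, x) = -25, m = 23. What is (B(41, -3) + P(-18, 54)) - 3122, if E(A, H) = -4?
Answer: -31409/10 ≈ -3140.9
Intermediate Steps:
P(C, Z) = (50 - 4*C)/(2 - C) (P(C, Z) = ((-4*C + 27) + 23)/(-C + 2) = ((27 - 4*C) + 23)/(2 - C) = (50 - 4*C)/(2 - C))
(B(41, -3) + P(-18, 54)) - 3122 = (-25 + 2*(-25 + 2*(-18))/(-2 - 18)) - 3122 = (-25 + 2*(-25 - 36)/(-20)) - 3122 = (-25 + 2*(-1/20)*(-61)) - 3122 = (-25 + 61/10) - 3122 = -189/10 - 3122 = -31409/10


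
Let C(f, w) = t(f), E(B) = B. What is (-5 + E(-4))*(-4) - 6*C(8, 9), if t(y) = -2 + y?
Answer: 0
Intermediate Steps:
C(f, w) = -2 + f
(-5 + E(-4))*(-4) - 6*C(8, 9) = (-5 - 4)*(-4) - 6*(-2 + 8) = -9*(-4) - 6*6 = 36 - 36 = 0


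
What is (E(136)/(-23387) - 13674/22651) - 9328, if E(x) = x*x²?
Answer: -4998702192030/529738937 ≈ -9436.2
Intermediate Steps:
E(x) = x³
(E(136)/(-23387) - 13674/22651) - 9328 = (136³/(-23387) - 13674/22651) - 9328 = (2515456*(-1/23387) - 13674*1/22651) - 9328 = (-2515456/23387 - 13674/22651) - 9328 = -57297387694/529738937 - 9328 = -4998702192030/529738937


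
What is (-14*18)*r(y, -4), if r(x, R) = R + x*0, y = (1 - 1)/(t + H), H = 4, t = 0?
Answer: 1008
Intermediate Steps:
y = 0 (y = (1 - 1)/(0 + 4) = 0/4 = 0*(¼) = 0)
r(x, R) = R (r(x, R) = R + 0 = R)
(-14*18)*r(y, -4) = -14*18*(-4) = -252*(-4) = 1008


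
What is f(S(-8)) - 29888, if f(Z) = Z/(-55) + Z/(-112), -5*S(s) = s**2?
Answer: -57533732/1925 ≈ -29888.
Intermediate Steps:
S(s) = -s**2/5
f(Z) = -167*Z/6160 (f(Z) = Z*(-1/55) + Z*(-1/112) = -Z/55 - Z/112 = -167*Z/6160)
f(S(-8)) - 29888 = -(-167)*(-8)**2/30800 - 29888 = -(-167)*64/30800 - 29888 = -167/6160*(-64/5) - 29888 = 668/1925 - 29888 = -57533732/1925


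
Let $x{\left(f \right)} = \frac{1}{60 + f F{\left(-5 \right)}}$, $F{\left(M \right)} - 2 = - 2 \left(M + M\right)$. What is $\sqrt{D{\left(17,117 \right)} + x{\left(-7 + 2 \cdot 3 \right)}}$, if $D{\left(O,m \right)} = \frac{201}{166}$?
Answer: $\frac{\sqrt{3076727}}{1577} \approx 1.1123$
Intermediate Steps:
$D{\left(O,m \right)} = \frac{201}{166}$ ($D{\left(O,m \right)} = 201 \cdot \frac{1}{166} = \frac{201}{166}$)
$F{\left(M \right)} = 2 - 4 M$ ($F{\left(M \right)} = 2 - 2 \left(M + M\right) = 2 - 2 \cdot 2 M = 2 - 4 M$)
$x{\left(f \right)} = \frac{1}{60 + 22 f}$ ($x{\left(f \right)} = \frac{1}{60 + f \left(2 - -20\right)} = \frac{1}{60 + f \left(2 + 20\right)} = \frac{1}{60 + f 22} = \frac{1}{60 + 22 f}$)
$\sqrt{D{\left(17,117 \right)} + x{\left(-7 + 2 \cdot 3 \right)}} = \sqrt{\frac{201}{166} + \frac{1}{2 \left(30 + 11 \left(-7 + 2 \cdot 3\right)\right)}} = \sqrt{\frac{201}{166} + \frac{1}{2 \left(30 + 11 \left(-7 + 6\right)\right)}} = \sqrt{\frac{201}{166} + \frac{1}{2 \left(30 + 11 \left(-1\right)\right)}} = \sqrt{\frac{201}{166} + \frac{1}{2 \left(30 - 11\right)}} = \sqrt{\frac{201}{166} + \frac{1}{2 \cdot 19}} = \sqrt{\frac{201}{166} + \frac{1}{2} \cdot \frac{1}{19}} = \sqrt{\frac{201}{166} + \frac{1}{38}} = \sqrt{\frac{1951}{1577}} = \frac{\sqrt{3076727}}{1577}$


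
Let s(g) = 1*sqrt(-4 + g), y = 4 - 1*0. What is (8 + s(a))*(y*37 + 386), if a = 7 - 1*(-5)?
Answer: 4272 + 1068*sqrt(2) ≈ 5782.4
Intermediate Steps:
y = 4 (y = 4 + 0 = 4)
a = 12 (a = 7 + 5 = 12)
s(g) = sqrt(-4 + g)
(8 + s(a))*(y*37 + 386) = (8 + sqrt(-4 + 12))*(4*37 + 386) = (8 + sqrt(8))*(148 + 386) = (8 + 2*sqrt(2))*534 = 4272 + 1068*sqrt(2)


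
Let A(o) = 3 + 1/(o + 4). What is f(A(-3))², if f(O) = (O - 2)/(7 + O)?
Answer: 4/121 ≈ 0.033058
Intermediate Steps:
A(o) = 3 + 1/(4 + o)
f(O) = (-2 + O)/(7 + O)
f(A(-3))² = ((-2 + (13 + 3*(-3))/(4 - 3))/(7 + (13 + 3*(-3))/(4 - 3)))² = ((-2 + (13 - 9)/1)/(7 + (13 - 9)/1))² = ((-2 + 1*4)/(7 + 1*4))² = ((-2 + 4)/(7 + 4))² = (2/11)² = 4/121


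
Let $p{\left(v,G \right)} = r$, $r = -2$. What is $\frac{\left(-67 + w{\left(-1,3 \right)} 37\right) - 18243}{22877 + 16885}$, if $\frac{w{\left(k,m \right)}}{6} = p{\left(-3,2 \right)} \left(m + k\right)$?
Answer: $- \frac{9599}{19881} \approx -0.48282$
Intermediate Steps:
$p{\left(v,G \right)} = -2$
$w{\left(k,m \right)} = - 12 k - 12 m$ ($w{\left(k,m \right)} = 6 \left(- 2 \left(m + k\right)\right) = 6 \left(- 2 \left(k + m\right)\right) = 6 \left(- 2 k - 2 m\right) = - 12 k - 12 m$)
$\frac{\left(-67 + w{\left(-1,3 \right)} 37\right) - 18243}{22877 + 16885} = \frac{\left(-67 + \left(\left(-12\right) \left(-1\right) - 36\right) 37\right) - 18243}{22877 + 16885} = \frac{\left(-67 + \left(12 - 36\right) 37\right) - 18243}{39762} = \left(\left(-67 - 888\right) - 18243\right) \frac{1}{39762} = \left(-955 - 18243\right) \frac{1}{39762} = \left(-19198\right) \frac{1}{39762} = - \frac{9599}{19881}$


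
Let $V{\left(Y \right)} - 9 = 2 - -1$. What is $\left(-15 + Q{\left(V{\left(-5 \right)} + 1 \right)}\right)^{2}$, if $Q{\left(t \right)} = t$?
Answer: $4$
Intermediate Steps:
$V{\left(Y \right)} = 12$ ($V{\left(Y \right)} = 9 + \left(2 - -1\right) = 9 + \left(2 + 1\right) = 9 + 3 = 12$)
$\left(-15 + Q{\left(V{\left(-5 \right)} + 1 \right)}\right)^{2} = \left(-15 + \left(12 + 1\right)\right)^{2} = \left(-15 + 13\right)^{2} = \left(-2\right)^{2} = 4$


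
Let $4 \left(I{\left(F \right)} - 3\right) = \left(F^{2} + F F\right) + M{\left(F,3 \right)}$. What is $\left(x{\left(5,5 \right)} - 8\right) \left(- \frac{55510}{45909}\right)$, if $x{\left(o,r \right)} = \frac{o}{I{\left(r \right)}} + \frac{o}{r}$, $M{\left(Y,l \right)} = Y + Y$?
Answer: $\frac{3358355}{413181} \approx 8.1281$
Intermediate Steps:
$M{\left(Y,l \right)} = 2 Y$
$I{\left(F \right)} = 3 + \frac{F}{2} + \frac{F^{2}}{2}$ ($I{\left(F \right)} = 3 + \frac{\left(F^{2} + F F\right) + 2 F}{4} = 3 + \frac{\left(F^{2} + F^{2}\right) + 2 F}{4} = 3 + \frac{2 F^{2} + 2 F}{4} = 3 + \frac{2 F + 2 F^{2}}{4} = 3 + \left(\frac{F}{2} + \frac{F^{2}}{2}\right) = 3 + \frac{F}{2} + \frac{F^{2}}{2}$)
$x{\left(o,r \right)} = \frac{o}{r} + \frac{o}{3 + \frac{r}{2} + \frac{r^{2}}{2}}$ ($x{\left(o,r \right)} = \frac{o}{3 + \frac{r}{2} + \frac{r^{2}}{2}} + \frac{o}{r} = \frac{o}{r} + \frac{o}{3 + \frac{r}{2} + \frac{r^{2}}{2}}$)
$\left(x{\left(5,5 \right)} - 8\right) \left(- \frac{55510}{45909}\right) = \left(\frac{5 \left(6 + 5^{2} + 3 \cdot 5\right)}{5 \left(6 + 5 + 5^{2}\right)} - 8\right) \left(- \frac{55510}{45909}\right) = \left(5 \cdot \frac{1}{5} \frac{1}{6 + 5 + 25} \left(6 + 25 + 15\right) - 8\right) \left(\left(-55510\right) \frac{1}{45909}\right) = \left(5 \cdot \frac{1}{5} \cdot \frac{1}{36} \cdot 46 - 8\right) \left(- \frac{55510}{45909}\right) = \left(\frac{23}{18} - 8\right) \left(- \frac{55510}{45909}\right) = \left(- \frac{121}{18}\right) \left(- \frac{55510}{45909}\right) = \frac{3358355}{413181}$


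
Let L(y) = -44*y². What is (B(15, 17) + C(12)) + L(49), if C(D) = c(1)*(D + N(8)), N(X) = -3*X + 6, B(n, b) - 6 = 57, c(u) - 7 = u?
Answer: -105629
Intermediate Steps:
c(u) = 7 + u
B(n, b) = 63 (B(n, b) = 6 + 57 = 63)
N(X) = 6 - 3*X
C(D) = -144 + 8*D (C(D) = (7 + 1)*(D + (6 - 3*8)) = 8*(D + (6 - 24)) = 8*(D - 18) = 8*(-18 + D) = -144 + 8*D)
(B(15, 17) + C(12)) + L(49) = (63 + (-144 + 8*12)) - 44*49² = (63 + (-144 + 96)) - 44*2401 = (63 - 48) - 105644 = 15 - 105644 = -105629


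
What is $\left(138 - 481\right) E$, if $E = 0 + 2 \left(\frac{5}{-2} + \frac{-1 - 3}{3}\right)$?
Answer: $\frac{7889}{3} \approx 2629.7$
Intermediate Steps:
$E = - \frac{23}{3}$ ($E = 0 + 2 \left(5 \left(- \frac{1}{2}\right) - \frac{4}{3}\right) = 0 + 2 \left(- \frac{5}{2} - \frac{4}{3}\right) = 0 + 2 \left(- \frac{23}{6}\right) = 0 - \frac{23}{3} = - \frac{23}{3} \approx -7.6667$)
$\left(138 - 481\right) E = \left(138 - 481\right) \left(- \frac{23}{3}\right) = \left(-343\right) \left(- \frac{23}{3}\right) = \frac{7889}{3}$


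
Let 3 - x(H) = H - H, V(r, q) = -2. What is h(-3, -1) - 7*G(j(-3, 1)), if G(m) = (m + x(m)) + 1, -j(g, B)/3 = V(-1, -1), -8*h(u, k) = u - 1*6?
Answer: -551/8 ≈ -68.875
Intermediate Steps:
h(u, k) = ¾ - u/8 (h(u, k) = -(u - 1*6)/8 = -(u - 6)/8 = -(-6 + u)/8 = ¾ - u/8)
j(g, B) = 6 (j(g, B) = -3*(-2) = 6)
x(H) = 3 (x(H) = 3 - (H - H) = 3 - 1*0 = 3 + 0 = 3)
G(m) = 4 + m (G(m) = (m + 3) + 1 = (3 + m) + 1 = 4 + m)
h(-3, -1) - 7*G(j(-3, 1)) = (¾ - ⅛*(-3)) - 7*(4 + 6) = (¾ + 3/8) - 7*10 = 9/8 - 70 = -551/8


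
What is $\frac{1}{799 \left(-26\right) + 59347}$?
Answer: $\frac{1}{38573} \approx 2.5925 \cdot 10^{-5}$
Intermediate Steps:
$\frac{1}{799 \left(-26\right) + 59347} = \frac{1}{-20774 + 59347} = \frac{1}{38573}$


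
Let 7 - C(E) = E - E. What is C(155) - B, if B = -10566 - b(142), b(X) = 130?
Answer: 10703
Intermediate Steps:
B = -10696 (B = -10566 - 1*130 = -10566 - 130 = -10696)
C(E) = 7 (C(E) = 7 - (E - E) = 7 - 1*0 = 7 + 0 = 7)
C(155) - B = 7 - 1*(-10696) = 7 + 10696 = 10703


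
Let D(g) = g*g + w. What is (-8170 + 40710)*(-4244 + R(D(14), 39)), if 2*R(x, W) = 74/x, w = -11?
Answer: -138093252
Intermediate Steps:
D(g) = -11 + g**2 (D(g) = g*g - 11 = g**2 - 11 = -11 + g**2)
R(x, W) = 37/x (R(x, W) = (74/x)/2 = 37/x)
(-8170 + 40710)*(-4244 + R(D(14), 39)) = (-8170 + 40710)*(-4244 + 37/(-11 + 14**2)) = 32540*(-4244 + 37/(-11 + 196)) = 32540*(-4244 + 37/185) = 32540*(-4244 + 37*(1/185)) = 32540*(-4244 + 1/5) = 32540*(-21219/5) = -138093252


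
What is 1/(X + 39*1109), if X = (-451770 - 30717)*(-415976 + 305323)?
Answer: 1/53388677262 ≈ 1.8731e-11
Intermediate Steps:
X = 53388634011 (X = -482487*(-110653) = 53388634011)
1/(X + 39*1109) = 1/(53388634011 + 39*1109) = 1/(53388634011 + 43251) = 1/53388677262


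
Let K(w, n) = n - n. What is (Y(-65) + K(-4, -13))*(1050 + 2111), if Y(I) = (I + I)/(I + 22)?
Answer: 410930/43 ≈ 9556.5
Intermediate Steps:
Y(I) = 2*I/(22 + I) (Y(I) = (2*I)/(22 + I) = 2*I/(22 + I))
K(w, n) = 0
(Y(-65) + K(-4, -13))*(1050 + 2111) = (2*(-65)/(22 - 65) + 0)*(1050 + 2111) = (2*(-65)/(-43) + 0)*3161 = (2*(-65)*(-1/43) + 0)*3161 = (130/43 + 0)*3161 = (130/43)*3161 = 410930/43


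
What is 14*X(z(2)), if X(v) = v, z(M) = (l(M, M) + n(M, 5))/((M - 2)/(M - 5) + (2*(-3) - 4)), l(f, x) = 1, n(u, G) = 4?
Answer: -7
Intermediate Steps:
z(M) = 5/(-10 + (-2 + M)/(-5 + M)) (z(M) = (1 + 4)/((M - 2)/(M - 5) + (2*(-3) - 4)) = 5/((-2 + M)/(-5 + M) + (-6 - 4)) = 5/((-2 + M)/(-5 + M) - 10) = 5/(-10 + (-2 + M)/(-5 + M)))
14*X(z(2)) = 14*(5*(5 - 1*2)/(3*(-16 + 3*2))) = 14*(5*(5 - 2)/(3*(-16 + 6))) = 14*((5/3)*3/(-10)) = 14*((5/3)*(-⅒)*3) = 14*(-½) = -7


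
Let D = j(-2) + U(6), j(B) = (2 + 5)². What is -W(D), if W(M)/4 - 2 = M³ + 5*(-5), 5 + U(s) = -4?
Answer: -255908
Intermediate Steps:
U(s) = -9 (U(s) = -5 - 4 = -9)
j(B) = 49 (j(B) = 7² = 49)
D = 40 (D = 49 - 9 = 40)
W(M) = -92 + 4*M³ (W(M) = 8 + 4*(M³ + 5*(-5)) = 8 + 4*(M³ - 25) = 8 + 4*(-25 + M³) = 8 + (-100 + 4*M³) = -92 + 4*M³)
-W(D) = -(-92 + 4*40³) = -(-92 + 4*64000) = -(-92 + 256000) = -1*255908 = -255908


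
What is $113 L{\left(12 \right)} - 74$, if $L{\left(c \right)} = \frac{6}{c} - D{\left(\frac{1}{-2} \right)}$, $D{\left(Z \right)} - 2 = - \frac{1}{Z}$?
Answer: $- \frac{939}{2} \approx -469.5$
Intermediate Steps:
$D{\left(Z \right)} = 2 - \frac{1}{Z}$
$L{\left(c \right)} = -4 + \frac{6}{c}$ ($L{\left(c \right)} = \frac{6}{c} - \left(2 - \frac{1}{\frac{1}{-2}}\right) = \frac{6}{c} - \left(2 - \frac{1}{- \frac{1}{2}}\right) = \frac{6}{c} - \left(2 - -2\right) = \frac{6}{c} - \left(2 + 2\right) = \frac{6}{c} - 4 = -4 + \frac{6}{c}$)
$113 L{\left(12 \right)} - 74 = 113 \left(-4 + \frac{6}{12}\right) - 74 = 113 \left(-4 + 6 \cdot \frac{1}{12}\right) - 74 = 113 \left(-4 + \frac{1}{2}\right) - 74 = 113 \left(- \frac{7}{2}\right) - 74 = - \frac{791}{2} - 74 = - \frac{939}{2}$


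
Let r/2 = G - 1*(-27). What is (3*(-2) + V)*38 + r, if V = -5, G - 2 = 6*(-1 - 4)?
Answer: -420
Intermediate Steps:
G = -28 (G = 2 + 6*(-1 - 4) = 2 + 6*(-5) = 2 - 30 = -28)
r = -2 (r = 2*(-28 - 1*(-27)) = 2*(-28 + 27) = 2*(-1) = -2)
(3*(-2) + V)*38 + r = (3*(-2) - 5)*38 - 2 = (-6 - 5)*38 - 2 = -11*38 - 2 = -418 - 2 = -420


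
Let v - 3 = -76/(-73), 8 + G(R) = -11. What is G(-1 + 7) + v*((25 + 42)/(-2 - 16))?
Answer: -44731/1314 ≈ -34.042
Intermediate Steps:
G(R) = -19 (G(R) = -8 - 11 = -19)
v = 295/73 (v = 3 - 76/(-73) = 3 - 76*(-1/73) = 3 + 76/73 = 295/73 ≈ 4.0411)
G(-1 + 7) + v*((25 + 42)/(-2 - 16)) = -19 + 295*((25 + 42)/(-2 - 16))/73 = -19 + 295*(67/(-18))/73 = -19 + 295*(67*(-1/18))/73 = -19 + (295/73)*(-67/18) = -19 - 19765/1314 = -44731/1314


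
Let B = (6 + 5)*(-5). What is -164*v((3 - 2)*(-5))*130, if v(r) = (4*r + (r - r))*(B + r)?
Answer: -25584000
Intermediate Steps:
B = -55 (B = 11*(-5) = -55)
v(r) = 4*r*(-55 + r) (v(r) = (4*r + (r - r))*(-55 + r) = (4*r + 0)*(-55 + r) = (4*r)*(-55 + r) = 4*r*(-55 + r))
-164*v((3 - 2)*(-5))*130 = -656*(3 - 2)*(-5)*(-55 + (3 - 2)*(-5))*130 = -656*1*(-5)*(-55 + 1*(-5))*130 = -656*(-5)*(-55 - 5)*130 = -656*(-5)*(-60)*130 = -164*1200*130 = -196800*130 = -25584000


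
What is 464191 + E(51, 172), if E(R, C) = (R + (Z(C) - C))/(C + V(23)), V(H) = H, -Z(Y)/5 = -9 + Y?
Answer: 2320931/5 ≈ 4.6419e+5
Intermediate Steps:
Z(Y) = 45 - 5*Y (Z(Y) = -5*(-9 + Y) = 45 - 5*Y)
E(R, C) = (45 + R - 6*C)/(23 + C) (E(R, C) = (R + ((45 - 5*C) - C))/(C + 23) = (R + (45 - 6*C))/(23 + C) = (45 + R - 6*C)/(23 + C))
464191 + E(51, 172) = 464191 + (45 + 51 - 6*172)/(23 + 172) = 464191 + (45 + 51 - 1032)/195 = 464191 + (1/195)*(-936) = 464191 - 24/5 = 2320931/5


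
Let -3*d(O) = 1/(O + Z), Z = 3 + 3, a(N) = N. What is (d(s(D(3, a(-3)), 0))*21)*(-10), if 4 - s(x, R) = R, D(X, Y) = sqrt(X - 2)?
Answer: 7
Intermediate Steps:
D(X, Y) = sqrt(-2 + X)
s(x, R) = 4 - R
Z = 6
d(O) = -1/(3*(6 + O)) (d(O) = -1/(3*(O + 6)) = -1/(3*(6 + O)))
(d(s(D(3, a(-3)), 0))*21)*(-10) = (-1/(18 + 3*(4 - 1*0))*21)*(-10) = (-1/(18 + 3*(4 + 0))*21)*(-10) = (-1/(18 + 3*4)*21)*(-10) = (-1/(18 + 12)*21)*(-10) = (-1/30*21)*(-10) = (-1*1/30*21)*(-10) = -1/30*21*(-10) = -7/10*(-10) = 7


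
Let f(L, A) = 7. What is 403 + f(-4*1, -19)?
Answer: 410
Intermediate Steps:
403 + f(-4*1, -19) = 403 + 7 = 410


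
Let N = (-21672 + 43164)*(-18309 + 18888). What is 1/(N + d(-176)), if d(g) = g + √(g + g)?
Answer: 3110923/38711367647804 - I*√22/38711367647804 ≈ 8.0362e-8 - 1.2116e-13*I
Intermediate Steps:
N = 12443868 (N = 21492*579 = 12443868)
d(g) = g + √2*√g (d(g) = g + √(2*g) = g + √2*√g)
1/(N + d(-176)) = 1/(12443868 + (-176 + √2*√(-176))) = 1/(12443868 + (-176 + √2*(4*I*√11))) = 1/(12443868 + (-176 + 4*I*√22)) = 1/(12443692 + 4*I*√22)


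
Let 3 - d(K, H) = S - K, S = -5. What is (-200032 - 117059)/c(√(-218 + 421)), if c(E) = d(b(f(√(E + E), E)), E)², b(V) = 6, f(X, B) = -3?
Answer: -317091/196 ≈ -1617.8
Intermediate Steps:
d(K, H) = 8 + K (d(K, H) = 3 - (-5 - K) = 3 + (5 + K) = 8 + K)
c(E) = 196 (c(E) = (8 + 6)² = 14² = 196)
(-200032 - 117059)/c(√(-218 + 421)) = (-200032 - 117059)/196 = -317091*1/196 = -317091/196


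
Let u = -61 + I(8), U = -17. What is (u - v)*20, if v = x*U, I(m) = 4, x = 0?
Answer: -1140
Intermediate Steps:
u = -57 (u = -61 + 4 = -57)
v = 0 (v = 0*(-17) = 0)
(u - v)*20 = (-57 - 1*0)*20 = (-57 + 0)*20 = -57*20 = -1140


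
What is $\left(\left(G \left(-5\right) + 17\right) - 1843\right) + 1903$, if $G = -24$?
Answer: $197$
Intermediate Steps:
$\left(\left(G \left(-5\right) + 17\right) - 1843\right) + 1903 = \left(\left(\left(-24\right) \left(-5\right) + 17\right) - 1843\right) + 1903 = \left(\left(120 + 17\right) - 1843\right) + 1903 = \left(137 - 1843\right) + 1903 = -1706 + 1903 = 197$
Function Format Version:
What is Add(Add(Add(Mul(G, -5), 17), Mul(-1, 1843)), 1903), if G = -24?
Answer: 197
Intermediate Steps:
Add(Add(Add(Mul(G, -5), 17), Mul(-1, 1843)), 1903) = Add(Add(Add(Mul(-24, -5), 17), Mul(-1, 1843)), 1903) = Add(Add(Add(120, 17), -1843), 1903) = Add(Add(137, -1843), 1903) = Add(-1706, 1903) = 197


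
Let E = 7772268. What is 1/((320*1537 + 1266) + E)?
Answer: 1/8265374 ≈ 1.2099e-7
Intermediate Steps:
1/((320*1537 + 1266) + E) = 1/((320*1537 + 1266) + 7772268) = 1/((491840 + 1266) + 7772268) = 1/(493106 + 7772268) = 1/8265374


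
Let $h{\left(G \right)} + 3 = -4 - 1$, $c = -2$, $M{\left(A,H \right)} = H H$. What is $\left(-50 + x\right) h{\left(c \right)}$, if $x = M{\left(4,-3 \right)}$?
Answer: $328$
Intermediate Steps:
$M{\left(A,H \right)} = H^{2}$
$h{\left(G \right)} = -8$ ($h{\left(G \right)} = -3 - 5 = -8$)
$x = 9$ ($x = \left(-3\right)^{2} = 9$)
$\left(-50 + x\right) h{\left(c \right)} = \left(-50 + 9\right) \left(-8\right) = \left(-41\right) \left(-8\right) = 328$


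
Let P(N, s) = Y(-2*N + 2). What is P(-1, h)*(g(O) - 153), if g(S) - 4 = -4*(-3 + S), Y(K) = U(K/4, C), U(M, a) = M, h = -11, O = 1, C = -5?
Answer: -141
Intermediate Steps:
Y(K) = K/4
P(N, s) = ½ - N/2 (P(N, s) = (-2*N + 2)/4 = (2 - 2*N)/4 = ½ - N/2)
g(S) = 16 - 4*S (g(S) = 4 - 4*(-3 + S) = 4 + (12 - 4*S) = 16 - 4*S)
P(-1, h)*(g(O) - 153) = (½ - ½*(-1))*((16 - 4*1) - 153) = (½ + ½)*((16 - 4) - 153) = 1*(12 - 153) = 1*(-141) = -141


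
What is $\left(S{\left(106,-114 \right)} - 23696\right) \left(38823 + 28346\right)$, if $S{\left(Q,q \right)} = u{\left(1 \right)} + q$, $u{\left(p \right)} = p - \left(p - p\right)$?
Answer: $-1599226721$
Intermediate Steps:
$u{\left(p \right)} = p$ ($u{\left(p \right)} = p - 0 = p + 0 = p$)
$S{\left(Q,q \right)} = 1 + q$
$\left(S{\left(106,-114 \right)} - 23696\right) \left(38823 + 28346\right) = \left(\left(1 - 114\right) - 23696\right) \left(38823 + 28346\right) = \left(-113 - 23696\right) 67169 = \left(-23809\right) 67169 = -1599226721$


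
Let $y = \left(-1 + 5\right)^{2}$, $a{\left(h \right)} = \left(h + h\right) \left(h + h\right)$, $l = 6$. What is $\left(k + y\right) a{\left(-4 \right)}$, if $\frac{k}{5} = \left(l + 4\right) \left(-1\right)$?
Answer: $-2176$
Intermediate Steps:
$a{\left(h \right)} = 4 h^{2}$ ($a{\left(h \right)} = 2 h 2 h = 4 h^{2}$)
$y = 16$ ($y = 4^{2} = 16$)
$k = -50$ ($k = 5 \left(6 + 4\right) \left(-1\right) = 5 \cdot 10 \left(-1\right) = 5 \left(-10\right) = -50$)
$\left(k + y\right) a{\left(-4 \right)} = \left(-50 + 16\right) 4 \left(-4\right)^{2} = - 34 \cdot 4 \cdot 16 = \left(-34\right) 64 = -2176$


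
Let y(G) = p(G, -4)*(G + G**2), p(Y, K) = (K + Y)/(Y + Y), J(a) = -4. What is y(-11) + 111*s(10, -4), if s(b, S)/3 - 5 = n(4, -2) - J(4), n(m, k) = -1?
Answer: 2739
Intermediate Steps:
s(b, S) = 24 (s(b, S) = 15 + 3*(-1 - 1*(-4)) = 15 + 3*(-1 + 4) = 15 + 3*3 = 15 + 9 = 24)
p(Y, K) = (K + Y)/(2*Y) (p(Y, K) = (K + Y)/((2*Y)) = (K + Y)*(1/(2*Y)) = (K + Y)/(2*Y))
y(G) = (-4 + G)*(G + G**2)/(2*G) (y(G) = ((-4 + G)/(2*G))*(G + G**2) = (-4 + G)*(G + G**2)/(2*G))
y(-11) + 111*s(10, -4) = (1 - 11)*(-4 - 11)/2 + 111*24 = (1/2)*(-10)*(-15) + 2664 = 75 + 2664 = 2739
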